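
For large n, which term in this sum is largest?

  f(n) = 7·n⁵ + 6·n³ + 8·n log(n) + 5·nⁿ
5·nⁿ

Looking at each term:
  - 7·n⁵ is O(n⁵)
  - 6·n³ is O(n³)
  - 8·n log(n) is O(n log n)
  - 5·nⁿ is O(nⁿ)

The term 5·nⁿ (O(nⁿ)) grows fastest and dominates all others.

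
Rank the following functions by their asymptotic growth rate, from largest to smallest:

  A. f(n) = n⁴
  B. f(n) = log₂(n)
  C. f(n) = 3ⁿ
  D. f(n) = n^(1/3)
C > A > D > B

Comparing growth rates:
C = 3ⁿ is O(3ⁿ)
A = n⁴ is O(n⁴)
D = n^(1/3) is O(n^(1/3))
B = log₂(n) is O(log n)

Therefore, the order from fastest to slowest is: C > A > D > B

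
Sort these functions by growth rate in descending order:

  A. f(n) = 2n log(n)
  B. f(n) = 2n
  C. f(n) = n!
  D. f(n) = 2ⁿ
C > D > A > B

Comparing growth rates:
C = n! is O(n!)
D = 2ⁿ is O(2ⁿ)
A = 2n log(n) is O(n log n)
B = 2n is O(n)

Therefore, the order from fastest to slowest is: C > D > A > B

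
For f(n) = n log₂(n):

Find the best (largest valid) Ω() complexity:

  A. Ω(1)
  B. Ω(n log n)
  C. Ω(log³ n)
B

f(n) = n log₂(n) is Ω(n log n).
All listed options are valid Big-Ω bounds (lower bounds),
but Ω(n log n) is the tightest (largest valid bound).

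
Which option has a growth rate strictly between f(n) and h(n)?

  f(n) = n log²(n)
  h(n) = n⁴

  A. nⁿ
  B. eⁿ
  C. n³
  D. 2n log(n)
C

We need g(n) with n log²(n) = o(g(n)) and g(n) = o(n⁴), i.e. O(n log² n) ≺ g ≺ O(n⁴).
Check each option:
  A. nⁿ — O(nⁿ) does not grow strictly slower than h(n)
  B. eⁿ — O(eⁿ) does not grow strictly slower than h(n)
  C. n³ — O(n³) is strictly between O(n log² n) and O(n⁴) ✓
  D. 2n log(n) — O(n log n) does not grow strictly faster than f(n)

Only option C (n³) lies strictly between.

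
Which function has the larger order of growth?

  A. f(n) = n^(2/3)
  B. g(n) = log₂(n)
A

f(n) = n^(2/3) is O(n^(2/3)), while g(n) = log₂(n) is O(log n).
Since O(n^(2/3)) grows faster than O(log n), f(n) dominates.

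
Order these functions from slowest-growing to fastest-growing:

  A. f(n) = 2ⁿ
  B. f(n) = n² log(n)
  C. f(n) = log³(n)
C < B < A

Comparing growth rates:
C = log³(n) is O(log³ n)
B = n² log(n) is O(n² log n)
A = 2ⁿ is O(2ⁿ)

Therefore, the order from slowest to fastest is: C < B < A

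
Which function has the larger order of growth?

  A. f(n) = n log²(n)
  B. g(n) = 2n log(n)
A

f(n) = n log²(n) is O(n log² n), while g(n) = 2n log(n) is O(n log n).
Since O(n log² n) grows faster than O(n log n), f(n) dominates.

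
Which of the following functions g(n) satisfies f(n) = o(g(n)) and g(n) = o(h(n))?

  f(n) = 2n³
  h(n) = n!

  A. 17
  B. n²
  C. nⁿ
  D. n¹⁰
D

We need g(n) with 2n³ = o(g(n)) and g(n) = o(n!), i.e. O(n³) ≺ g ≺ O(n!).
Check each option:
  A. 17 — O(1) does not grow strictly faster than f(n)
  B. n² — O(n²) does not grow strictly faster than f(n)
  C. nⁿ — O(nⁿ) does not grow strictly slower than h(n)
  D. n¹⁰ — O(n¹⁰) is strictly between O(n³) and O(n!) ✓

Only option D (n¹⁰) lies strictly between.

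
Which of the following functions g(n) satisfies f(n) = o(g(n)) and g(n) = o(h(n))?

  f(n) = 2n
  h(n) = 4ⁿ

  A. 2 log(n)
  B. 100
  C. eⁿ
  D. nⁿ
C

We need g(n) with 2n = o(g(n)) and g(n) = o(4ⁿ), i.e. O(n) ≺ g ≺ O(4ⁿ).
Check each option:
  A. 2 log(n) — O(log n) does not grow strictly faster than f(n)
  B. 100 — O(1) does not grow strictly faster than f(n)
  C. eⁿ — O(eⁿ) is strictly between O(n) and O(4ⁿ) ✓
  D. nⁿ — O(nⁿ) does not grow strictly slower than h(n)

Only option C (eⁿ) lies strictly between.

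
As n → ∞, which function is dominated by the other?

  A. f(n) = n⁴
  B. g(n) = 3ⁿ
A

f(n) = n⁴ is O(n⁴), while g(n) = 3ⁿ is O(3ⁿ).
Since O(n⁴) grows slower than O(3ⁿ), f(n) is dominated.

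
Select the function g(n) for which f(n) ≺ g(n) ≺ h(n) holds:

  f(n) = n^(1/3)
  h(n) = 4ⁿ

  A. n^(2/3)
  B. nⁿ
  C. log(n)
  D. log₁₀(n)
A

We need g(n) with n^(1/3) = o(g(n)) and g(n) = o(4ⁿ), i.e. O(n^(1/3)) ≺ g ≺ O(4ⁿ).
Check each option:
  A. n^(2/3) — O(n^(2/3)) is strictly between O(n^(1/3)) and O(4ⁿ) ✓
  B. nⁿ — O(nⁿ) does not grow strictly slower than h(n)
  C. log(n) — O(log n) does not grow strictly faster than f(n)
  D. log₁₀(n) — O(log n) does not grow strictly faster than f(n)

Only option A (n^(2/3)) lies strictly between.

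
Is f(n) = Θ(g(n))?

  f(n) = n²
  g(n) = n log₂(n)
False

f(n) = n² is O(n²), and g(n) = n log₂(n) is O(n log n).
Since they have different growth rates, f(n) = Θ(g(n)) is false.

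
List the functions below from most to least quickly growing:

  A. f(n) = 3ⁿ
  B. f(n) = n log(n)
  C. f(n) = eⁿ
A > C > B

Comparing growth rates:
A = 3ⁿ is O(3ⁿ)
C = eⁿ is O(eⁿ)
B = n log(n) is O(n log n)

Therefore, the order from fastest to slowest is: A > C > B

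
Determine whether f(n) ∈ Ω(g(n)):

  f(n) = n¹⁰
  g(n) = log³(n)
True

f(n) = n¹⁰ is O(n¹⁰), and g(n) = log³(n) is O(log³ n).
Since O(n¹⁰) grows at least as fast as O(log³ n), f(n) = Ω(g(n)) is true.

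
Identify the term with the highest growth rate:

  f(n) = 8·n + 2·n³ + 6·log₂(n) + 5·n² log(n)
2·n³

Looking at each term:
  - 8·n is O(n)
  - 2·n³ is O(n³)
  - 6·log₂(n) is O(log n)
  - 5·n² log(n) is O(n² log n)

The term 2·n³ (O(n³)) grows fastest and dominates all others.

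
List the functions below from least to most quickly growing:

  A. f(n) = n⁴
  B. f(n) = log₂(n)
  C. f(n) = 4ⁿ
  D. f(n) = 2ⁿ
B < A < D < C

Comparing growth rates:
B = log₂(n) is O(log n)
A = n⁴ is O(n⁴)
D = 2ⁿ is O(2ⁿ)
C = 4ⁿ is O(4ⁿ)

Therefore, the order from slowest to fastest is: B < A < D < C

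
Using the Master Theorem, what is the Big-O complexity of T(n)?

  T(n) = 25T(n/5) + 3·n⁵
Θ(n⁵)

Master Theorem: a = 25, b = 5, f(n) = 3·n⁵.
Compute the critical exponent d = log₅(25) = 2.
Compare f(n) = Θ(n⁵) against n^d:
  k = 5 > d = 2, so f(n) = Ω(n^(d+ε)) — Case 3.
  Regularity: a·(n/b)^5/n^5 = a/b^5 = 25/3125 < 1 ✓.
  The top-level work dominates: T(n) = Θ(f(n)) = Θ(n⁵).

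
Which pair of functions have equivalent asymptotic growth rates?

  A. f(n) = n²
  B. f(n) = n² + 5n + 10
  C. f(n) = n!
A and B

Examining each function:
  A. n² is O(n²)
  B. n² + 5n + 10 is O(n²)
  C. n! is O(n!)

Functions A and B both have the same complexity class.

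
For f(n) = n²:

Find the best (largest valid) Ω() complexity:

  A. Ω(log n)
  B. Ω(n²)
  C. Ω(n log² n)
B

f(n) = n² is Ω(n²).
All listed options are valid Big-Ω bounds (lower bounds),
but Ω(n²) is the tightest (largest valid bound).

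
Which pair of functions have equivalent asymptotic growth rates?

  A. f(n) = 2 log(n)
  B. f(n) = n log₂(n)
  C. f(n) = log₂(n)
A and C

Examining each function:
  A. 2 log(n) is O(log n)
  B. n log₂(n) is O(n log n)
  C. log₂(n) is O(log n)

Functions A and C both have the same complexity class.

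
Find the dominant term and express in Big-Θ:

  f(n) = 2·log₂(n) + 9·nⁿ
Θ(nⁿ)

Order the terms by growth rate: 2·log₂(n) ≺ 9·nⁿ.
The fastest-growing term 9·nⁿ dominates as n → ∞; dropping its constant factor gives Θ(nⁿ).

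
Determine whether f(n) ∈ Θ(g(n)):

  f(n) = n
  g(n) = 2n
True

f(n) = n and g(n) = 2n are both O(n).
Since they have the same asymptotic growth rate, f(n) = Θ(g(n)) is true.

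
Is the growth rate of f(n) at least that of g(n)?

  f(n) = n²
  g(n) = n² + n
True

f(n) = n² and g(n) = n² + n are both O(n²).
Big-Ω permits equal growth rates (f ≥ c·g for some c > 0), so f(n) = Ω(g(n)) is true.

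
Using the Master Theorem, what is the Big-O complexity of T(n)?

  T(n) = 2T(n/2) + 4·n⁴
Θ(n⁴)

Master Theorem: a = 2, b = 2, f(n) = 4·n⁴.
Compute the critical exponent d = log₂(2) = 1.
Compare f(n) = Θ(n⁴) against n^d:
  k = 4 > d = 1, so f(n) = Ω(n^(d+ε)) — Case 3.
  Regularity: a·(n/b)^4/n^4 = a/b^4 = 2/16 < 1 ✓.
  The top-level work dominates: T(n) = Θ(f(n)) = Θ(n⁴).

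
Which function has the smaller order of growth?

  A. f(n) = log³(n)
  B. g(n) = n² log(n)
A

f(n) = log³(n) is O(log³ n), while g(n) = n² log(n) is O(n² log n).
Since O(log³ n) grows slower than O(n² log n), f(n) is dominated.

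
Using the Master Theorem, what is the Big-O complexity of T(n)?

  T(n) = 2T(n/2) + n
Θ(n log n)

Master Theorem: a = 2, b = 2, f(n) = n.
Compute the critical exponent d = log₂(2) = 1.
Compare f(n) = Θ(n) against n^d:
  k = 1 = d, so f(n) = Θ(n^d) — Case 2.
  Work is balanced across levels: T(n) = Θ(n^d log n) = Θ(n log n).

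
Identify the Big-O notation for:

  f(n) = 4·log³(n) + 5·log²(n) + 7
O(log³ n)

The dominant term in 4·log³(n) + 5·log²(n) + 7 is 4·log³(n), which is Θ(log³ n).
Lower-order terms (5·log²(n), 7) are asymptotically negligible.
Constants are absorbed, so the tightest bound is O(log³ n).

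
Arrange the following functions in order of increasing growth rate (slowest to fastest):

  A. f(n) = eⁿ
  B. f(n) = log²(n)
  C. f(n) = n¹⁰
B < C < A

Comparing growth rates:
B = log²(n) is O(log² n)
C = n¹⁰ is O(n¹⁰)
A = eⁿ is O(eⁿ)

Therefore, the order from slowest to fastest is: B < C < A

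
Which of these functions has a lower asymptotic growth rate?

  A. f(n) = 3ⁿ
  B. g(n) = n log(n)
B

f(n) = 3ⁿ is O(3ⁿ), while g(n) = n log(n) is O(n log n).
Since O(n log n) grows slower than O(3ⁿ), g(n) is dominated.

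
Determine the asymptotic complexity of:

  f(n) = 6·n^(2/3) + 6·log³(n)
O(n^(2/3))

The dominant term in 6·n^(2/3) + 6·log³(n) is 6·n^(2/3), which is Θ(n^(2/3)).
Lower-order terms (6·log³(n)) are asymptotically negligible.
Constants are absorbed, so the tightest bound is O(n^(2/3)).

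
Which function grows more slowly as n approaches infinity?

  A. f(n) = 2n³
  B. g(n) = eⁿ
A

f(n) = 2n³ is O(n³), while g(n) = eⁿ is O(eⁿ).
Since O(n³) grows slower than O(eⁿ), f(n) is dominated.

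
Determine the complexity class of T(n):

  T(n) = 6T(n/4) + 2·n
Θ(n^log₄(6))

Master Theorem: a = 6, b = 4, f(n) = 2·n.
Compute the critical exponent d = log₄(6) = 1.292.
Compare f(n) = Θ(n) against n^d:
  k = 1 < d = 1.292, so f(n) = O(n^(d-ε)) — Case 1.
  The recursion cost dominates: T(n) = Θ(n^d) = Θ(n^log₄(6)).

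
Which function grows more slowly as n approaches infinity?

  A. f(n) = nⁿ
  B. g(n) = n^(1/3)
B

f(n) = nⁿ is O(nⁿ), while g(n) = n^(1/3) is O(n^(1/3)).
Since O(n^(1/3)) grows slower than O(nⁿ), g(n) is dominated.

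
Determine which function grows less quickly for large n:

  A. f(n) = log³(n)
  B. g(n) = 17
B

f(n) = log³(n) is O(log³ n), while g(n) = 17 is O(1).
Since O(1) grows slower than O(log³ n), g(n) is dominated.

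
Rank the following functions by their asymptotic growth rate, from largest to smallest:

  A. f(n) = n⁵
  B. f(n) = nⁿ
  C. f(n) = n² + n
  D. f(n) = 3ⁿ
B > D > A > C

Comparing growth rates:
B = nⁿ is O(nⁿ)
D = 3ⁿ is O(3ⁿ)
A = n⁵ is O(n⁵)
C = n² + n is O(n²)

Therefore, the order from fastest to slowest is: B > D > A > C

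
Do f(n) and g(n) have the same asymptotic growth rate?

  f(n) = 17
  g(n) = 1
True

f(n) = 17 and g(n) = 1 are both O(1).
Since they have the same asymptotic growth rate, f(n) = Θ(g(n)) is true.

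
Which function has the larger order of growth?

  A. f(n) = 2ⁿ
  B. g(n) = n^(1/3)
A

f(n) = 2ⁿ is O(2ⁿ), while g(n) = n^(1/3) is O(n^(1/3)).
Since O(2ⁿ) grows faster than O(n^(1/3)), f(n) dominates.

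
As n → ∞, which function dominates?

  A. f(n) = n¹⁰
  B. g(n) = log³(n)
A

f(n) = n¹⁰ is O(n¹⁰), while g(n) = log³(n) is O(log³ n).
Since O(n¹⁰) grows faster than O(log³ n), f(n) dominates.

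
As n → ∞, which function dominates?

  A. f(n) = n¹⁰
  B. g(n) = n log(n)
A

f(n) = n¹⁰ is O(n¹⁰), while g(n) = n log(n) is O(n log n).
Since O(n¹⁰) grows faster than O(n log n), f(n) dominates.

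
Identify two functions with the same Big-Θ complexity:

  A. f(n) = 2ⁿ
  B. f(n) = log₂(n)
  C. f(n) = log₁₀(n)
B and C

Examining each function:
  A. 2ⁿ is O(2ⁿ)
  B. log₂(n) is O(log n)
  C. log₁₀(n) is O(log n)

Functions B and C both have the same complexity class.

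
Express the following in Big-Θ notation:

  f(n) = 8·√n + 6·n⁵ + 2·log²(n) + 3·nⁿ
Θ(nⁿ)

Order the terms by growth rate: 2·log²(n) ≺ 8·√n ≺ 6·n⁵ ≺ 3·nⁿ.
The fastest-growing term 3·nⁿ dominates as n → ∞; dropping its constant factor gives Θ(nⁿ).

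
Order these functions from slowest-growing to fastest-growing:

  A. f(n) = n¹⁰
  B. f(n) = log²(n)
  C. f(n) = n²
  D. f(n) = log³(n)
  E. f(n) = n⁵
B < D < C < E < A

Comparing growth rates:
B = log²(n) is O(log² n)
D = log³(n) is O(log³ n)
C = n² is O(n²)
E = n⁵ is O(n⁵)
A = n¹⁰ is O(n¹⁰)

Therefore, the order from slowest to fastest is: B < D < C < E < A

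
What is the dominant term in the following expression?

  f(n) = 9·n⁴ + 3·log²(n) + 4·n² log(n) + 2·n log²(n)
9·n⁴

Looking at each term:
  - 9·n⁴ is O(n⁴)
  - 3·log²(n) is O(log² n)
  - 4·n² log(n) is O(n² log n)
  - 2·n log²(n) is O(n log² n)

The term 9·n⁴ (O(n⁴)) grows fastest and dominates all others.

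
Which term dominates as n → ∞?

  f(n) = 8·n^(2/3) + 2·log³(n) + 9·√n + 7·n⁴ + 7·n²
7·n⁴

Looking at each term:
  - 8·n^(2/3) is O(n^(2/3))
  - 2·log³(n) is O(log³ n)
  - 9·√n is O(√n)
  - 7·n⁴ is O(n⁴)
  - 7·n² is O(n²)

The term 7·n⁴ (O(n⁴)) grows fastest and dominates all others.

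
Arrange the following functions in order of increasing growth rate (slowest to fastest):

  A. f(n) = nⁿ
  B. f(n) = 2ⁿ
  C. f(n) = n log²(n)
C < B < A

Comparing growth rates:
C = n log²(n) is O(n log² n)
B = 2ⁿ is O(2ⁿ)
A = nⁿ is O(nⁿ)

Therefore, the order from slowest to fastest is: C < B < A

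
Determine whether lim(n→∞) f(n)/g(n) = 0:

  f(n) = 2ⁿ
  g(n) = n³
False

f(n) = 2ⁿ is O(2ⁿ), and g(n) = n³ is O(n³).
Since O(2ⁿ) grows faster than or equal to O(n³), f(n) = o(g(n)) is false.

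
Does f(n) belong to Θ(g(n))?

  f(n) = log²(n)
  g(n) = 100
False

f(n) = log²(n) is O(log² n), and g(n) = 100 is O(1).
Since they have different growth rates, f(n) = Θ(g(n)) is false.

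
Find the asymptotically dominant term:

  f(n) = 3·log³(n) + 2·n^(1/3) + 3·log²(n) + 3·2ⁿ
3·2ⁿ

Looking at each term:
  - 3·log³(n) is O(log³ n)
  - 2·n^(1/3) is O(n^(1/3))
  - 3·log²(n) is O(log² n)
  - 3·2ⁿ is O(2ⁿ)

The term 3·2ⁿ (O(2ⁿ)) grows fastest and dominates all others.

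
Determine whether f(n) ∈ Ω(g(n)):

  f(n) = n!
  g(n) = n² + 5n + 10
True

f(n) = n! is O(n!), and g(n) = n² + 5n + 10 is O(n²).
Since O(n!) grows at least as fast as O(n²), f(n) = Ω(g(n)) is true.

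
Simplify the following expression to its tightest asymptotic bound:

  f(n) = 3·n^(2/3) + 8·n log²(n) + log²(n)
Θ(n log² n)

Order the terms by growth rate: log²(n) ≺ 3·n^(2/3) ≺ 8·n log²(n).
The fastest-growing term 8·n log²(n) dominates as n → ∞; dropping its constant factor gives Θ(n log² n).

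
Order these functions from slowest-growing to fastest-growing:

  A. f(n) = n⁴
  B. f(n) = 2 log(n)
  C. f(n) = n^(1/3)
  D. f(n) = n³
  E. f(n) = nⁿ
B < C < D < A < E

Comparing growth rates:
B = 2 log(n) is O(log n)
C = n^(1/3) is O(n^(1/3))
D = n³ is O(n³)
A = n⁴ is O(n⁴)
E = nⁿ is O(nⁿ)

Therefore, the order from slowest to fastest is: B < C < D < A < E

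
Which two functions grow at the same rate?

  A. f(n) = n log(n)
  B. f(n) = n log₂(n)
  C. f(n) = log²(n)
A and B

Examining each function:
  A. n log(n) is O(n log n)
  B. n log₂(n) is O(n log n)
  C. log²(n) is O(log² n)

Functions A and B both have the same complexity class.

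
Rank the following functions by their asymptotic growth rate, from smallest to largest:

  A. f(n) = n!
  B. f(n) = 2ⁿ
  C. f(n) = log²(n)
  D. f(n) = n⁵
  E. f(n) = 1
E < C < D < B < A

Comparing growth rates:
E = 1 is O(1)
C = log²(n) is O(log² n)
D = n⁵ is O(n⁵)
B = 2ⁿ is O(2ⁿ)
A = n! is O(n!)

Therefore, the order from slowest to fastest is: E < C < D < B < A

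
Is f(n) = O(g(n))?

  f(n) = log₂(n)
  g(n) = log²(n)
True

f(n) = log₂(n) is O(log n), and g(n) = log²(n) is O(log² n).
Since O(log n) ⊆ O(log² n) (f grows no faster than g), f(n) = O(g(n)) is true.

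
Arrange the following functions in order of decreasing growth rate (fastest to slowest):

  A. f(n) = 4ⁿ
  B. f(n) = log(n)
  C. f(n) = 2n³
A > C > B

Comparing growth rates:
A = 4ⁿ is O(4ⁿ)
C = 2n³ is O(n³)
B = log(n) is O(log n)

Therefore, the order from fastest to slowest is: A > C > B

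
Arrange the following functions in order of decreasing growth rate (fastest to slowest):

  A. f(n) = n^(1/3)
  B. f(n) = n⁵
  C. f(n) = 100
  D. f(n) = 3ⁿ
D > B > A > C

Comparing growth rates:
D = 3ⁿ is O(3ⁿ)
B = n⁵ is O(n⁵)
A = n^(1/3) is O(n^(1/3))
C = 100 is O(1)

Therefore, the order from fastest to slowest is: D > B > A > C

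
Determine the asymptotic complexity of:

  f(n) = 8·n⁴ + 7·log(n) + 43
O(n⁴)

The dominant term in 8·n⁴ + 7·log(n) + 43 is 8·n⁴, which is Θ(n⁴).
Lower-order terms (7·log(n), 43) are asymptotically negligible.
Constants are absorbed, so the tightest bound is O(n⁴).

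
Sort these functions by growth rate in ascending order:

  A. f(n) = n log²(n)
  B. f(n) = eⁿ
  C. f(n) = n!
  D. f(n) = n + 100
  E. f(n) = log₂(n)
E < D < A < B < C

Comparing growth rates:
E = log₂(n) is O(log n)
D = n + 100 is O(n)
A = n log²(n) is O(n log² n)
B = eⁿ is O(eⁿ)
C = n! is O(n!)

Therefore, the order from slowest to fastest is: E < D < A < B < C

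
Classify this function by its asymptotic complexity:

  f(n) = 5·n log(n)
O(n log n)

The dominant term in 5·n log(n) is 5·n log(n), which is Θ(n log n).
Constants are absorbed, so the tightest bound is O(n log n).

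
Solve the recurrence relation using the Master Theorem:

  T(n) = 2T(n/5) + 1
Θ(n^log₅(2))

Master Theorem: a = 2, b = 5, f(n) = 1.
Compute the critical exponent d = log₅(2) = 0.431.
Compare f(n) = Θ(1) against n^d:
  k = 0 < d = 0.431, so f(n) = O(n^(d-ε)) — Case 1.
  The recursion cost dominates: T(n) = Θ(n^d) = Θ(n^log₅(2)).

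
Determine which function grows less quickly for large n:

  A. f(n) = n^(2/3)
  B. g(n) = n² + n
A

f(n) = n^(2/3) is O(n^(2/3)), while g(n) = n² + n is O(n²).
Since O(n^(2/3)) grows slower than O(n²), f(n) is dominated.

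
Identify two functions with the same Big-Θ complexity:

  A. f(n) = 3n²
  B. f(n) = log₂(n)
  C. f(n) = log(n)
B and C

Examining each function:
  A. 3n² is O(n²)
  B. log₂(n) is O(log n)
  C. log(n) is O(log n)

Functions B and C both have the same complexity class.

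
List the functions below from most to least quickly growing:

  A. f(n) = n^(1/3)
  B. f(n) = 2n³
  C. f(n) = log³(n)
B > A > C

Comparing growth rates:
B = 2n³ is O(n³)
A = n^(1/3) is O(n^(1/3))
C = log³(n) is O(log³ n)

Therefore, the order from fastest to slowest is: B > A > C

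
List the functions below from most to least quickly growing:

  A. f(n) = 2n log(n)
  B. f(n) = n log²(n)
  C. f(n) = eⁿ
C > B > A

Comparing growth rates:
C = eⁿ is O(eⁿ)
B = n log²(n) is O(n log² n)
A = 2n log(n) is O(n log n)

Therefore, the order from fastest to slowest is: C > B > A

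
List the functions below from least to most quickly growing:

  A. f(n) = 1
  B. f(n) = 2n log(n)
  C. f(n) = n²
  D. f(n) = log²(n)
A < D < B < C

Comparing growth rates:
A = 1 is O(1)
D = log²(n) is O(log² n)
B = 2n log(n) is O(n log n)
C = n² is O(n²)

Therefore, the order from slowest to fastest is: A < D < B < C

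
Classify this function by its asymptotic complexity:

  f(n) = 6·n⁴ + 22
O(n⁴)

The dominant term in 6·n⁴ + 22 is 6·n⁴, which is Θ(n⁴).
Lower-order terms (22) are asymptotically negligible.
Constants are absorbed, so the tightest bound is O(n⁴).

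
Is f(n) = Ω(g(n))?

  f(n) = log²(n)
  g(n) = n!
False

f(n) = log²(n) is O(log² n), and g(n) = n! is O(n!).
Since O(log² n) grows slower than O(n!), f(n) = Ω(g(n)) is false.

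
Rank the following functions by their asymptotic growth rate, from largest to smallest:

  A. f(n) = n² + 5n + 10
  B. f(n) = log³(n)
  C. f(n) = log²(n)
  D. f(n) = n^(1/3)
A > D > B > C

Comparing growth rates:
A = n² + 5n + 10 is O(n²)
D = n^(1/3) is O(n^(1/3))
B = log³(n) is O(log³ n)
C = log²(n) is O(log² n)

Therefore, the order from fastest to slowest is: A > D > B > C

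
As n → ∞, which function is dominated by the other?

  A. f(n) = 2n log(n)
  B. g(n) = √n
B

f(n) = 2n log(n) is O(n log n), while g(n) = √n is O(√n).
Since O(√n) grows slower than O(n log n), g(n) is dominated.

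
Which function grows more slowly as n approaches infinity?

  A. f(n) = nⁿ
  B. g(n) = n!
B

f(n) = nⁿ is O(nⁿ), while g(n) = n! is O(n!).
Since O(n!) grows slower than O(nⁿ), g(n) is dominated.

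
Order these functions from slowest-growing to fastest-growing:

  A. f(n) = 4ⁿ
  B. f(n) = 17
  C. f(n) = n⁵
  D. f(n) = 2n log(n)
B < D < C < A

Comparing growth rates:
B = 17 is O(1)
D = 2n log(n) is O(n log n)
C = n⁵ is O(n⁵)
A = 4ⁿ is O(4ⁿ)

Therefore, the order from slowest to fastest is: B < D < C < A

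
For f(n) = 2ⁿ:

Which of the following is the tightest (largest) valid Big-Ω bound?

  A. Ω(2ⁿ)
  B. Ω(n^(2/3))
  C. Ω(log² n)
A

f(n) = 2ⁿ is Ω(2ⁿ).
All listed options are valid Big-Ω bounds (lower bounds),
but Ω(2ⁿ) is the tightest (largest valid bound).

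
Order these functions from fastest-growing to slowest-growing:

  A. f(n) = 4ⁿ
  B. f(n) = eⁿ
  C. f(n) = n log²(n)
A > B > C

Comparing growth rates:
A = 4ⁿ is O(4ⁿ)
B = eⁿ is O(eⁿ)
C = n log²(n) is O(n log² n)

Therefore, the order from fastest to slowest is: A > B > C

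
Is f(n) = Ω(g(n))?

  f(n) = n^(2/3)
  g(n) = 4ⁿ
False

f(n) = n^(2/3) is O(n^(2/3)), and g(n) = 4ⁿ is O(4ⁿ).
Since O(n^(2/3)) grows slower than O(4ⁿ), f(n) = Ω(g(n)) is false.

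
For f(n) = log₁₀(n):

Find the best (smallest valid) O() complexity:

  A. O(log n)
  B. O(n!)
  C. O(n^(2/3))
A

f(n) = log₁₀(n) is O(log n).
All listed options are valid Big-O bounds (upper bounds),
but O(log n) is the tightest (smallest valid bound).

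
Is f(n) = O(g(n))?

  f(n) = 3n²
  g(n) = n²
True

f(n) = 3n² and g(n) = n² are both O(n²).
Big-O permits equal growth rates (f ≤ c·g for some c), so f(n) = O(g(n)) is true.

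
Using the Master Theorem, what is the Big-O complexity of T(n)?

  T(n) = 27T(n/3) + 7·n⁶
Θ(n⁶)

Master Theorem: a = 27, b = 3, f(n) = 7·n⁶.
Compute the critical exponent d = log₃(27) = 3.
Compare f(n) = Θ(n⁶) against n^d:
  k = 6 > d = 3, so f(n) = Ω(n^(d+ε)) — Case 3.
  Regularity: a·(n/b)^6/n^6 = a/b^6 = 27/729 < 1 ✓.
  The top-level work dominates: T(n) = Θ(f(n)) = Θ(n⁶).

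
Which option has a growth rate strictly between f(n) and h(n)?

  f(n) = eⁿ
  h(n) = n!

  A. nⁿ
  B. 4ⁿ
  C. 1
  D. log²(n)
B

We need g(n) with eⁿ = o(g(n)) and g(n) = o(n!), i.e. O(eⁿ) ≺ g ≺ O(n!).
Check each option:
  A. nⁿ — O(nⁿ) does not grow strictly slower than h(n)
  B. 4ⁿ — O(4ⁿ) is strictly between O(eⁿ) and O(n!) ✓
  C. 1 — O(1) does not grow strictly faster than f(n)
  D. log²(n) — O(log² n) does not grow strictly faster than f(n)

Only option B (4ⁿ) lies strictly between.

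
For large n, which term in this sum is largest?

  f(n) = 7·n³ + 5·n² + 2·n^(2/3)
7·n³

Looking at each term:
  - 7·n³ is O(n³)
  - 5·n² is O(n²)
  - 2·n^(2/3) is O(n^(2/3))

The term 7·n³ (O(n³)) grows fastest and dominates all others.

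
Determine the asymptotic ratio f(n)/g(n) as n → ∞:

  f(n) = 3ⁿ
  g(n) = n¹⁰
∞

Since 3ⁿ (O(3ⁿ)) grows faster than n¹⁰ (O(n¹⁰)),
the ratio f(n)/g(n) → ∞ as n → ∞.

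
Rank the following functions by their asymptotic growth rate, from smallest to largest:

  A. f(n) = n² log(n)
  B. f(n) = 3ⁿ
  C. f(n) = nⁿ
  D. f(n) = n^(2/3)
D < A < B < C

Comparing growth rates:
D = n^(2/3) is O(n^(2/3))
A = n² log(n) is O(n² log n)
B = 3ⁿ is O(3ⁿ)
C = nⁿ is O(nⁿ)

Therefore, the order from slowest to fastest is: D < A < B < C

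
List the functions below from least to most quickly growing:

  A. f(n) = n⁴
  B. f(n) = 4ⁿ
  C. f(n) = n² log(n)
C < A < B

Comparing growth rates:
C = n² log(n) is O(n² log n)
A = n⁴ is O(n⁴)
B = 4ⁿ is O(4ⁿ)

Therefore, the order from slowest to fastest is: C < A < B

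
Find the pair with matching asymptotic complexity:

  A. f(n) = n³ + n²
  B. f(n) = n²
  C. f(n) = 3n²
B and C

Examining each function:
  A. n³ + n² is O(n³)
  B. n² is O(n²)
  C. 3n² is O(n²)

Functions B and C both have the same complexity class.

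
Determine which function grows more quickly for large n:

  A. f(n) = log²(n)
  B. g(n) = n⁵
B

f(n) = log²(n) is O(log² n), while g(n) = n⁵ is O(n⁵).
Since O(n⁵) grows faster than O(log² n), g(n) dominates.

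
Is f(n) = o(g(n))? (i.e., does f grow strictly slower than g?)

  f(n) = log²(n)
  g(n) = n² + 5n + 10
True

f(n) = log²(n) is O(log² n), and g(n) = n² + 5n + 10 is O(n²).
Since O(log² n) grows strictly slower than O(n²), f(n) = o(g(n)) is true.
This means lim(n→∞) f(n)/g(n) = 0.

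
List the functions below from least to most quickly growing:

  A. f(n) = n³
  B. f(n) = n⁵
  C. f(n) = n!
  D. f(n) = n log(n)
D < A < B < C

Comparing growth rates:
D = n log(n) is O(n log n)
A = n³ is O(n³)
B = n⁵ is O(n⁵)
C = n! is O(n!)

Therefore, the order from slowest to fastest is: D < A < B < C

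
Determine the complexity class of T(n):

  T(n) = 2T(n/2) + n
Θ(n log n)

Master Theorem: a = 2, b = 2, f(n) = n.
Compute the critical exponent d = log₂(2) = 1.
Compare f(n) = Θ(n) against n^d:
  k = 1 = d, so f(n) = Θ(n^d) — Case 2.
  Work is balanced across levels: T(n) = Θ(n^d log n) = Θ(n log n).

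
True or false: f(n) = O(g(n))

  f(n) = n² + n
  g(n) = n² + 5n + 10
True

f(n) = n² + n and g(n) = n² + 5n + 10 are both O(n²).
Big-O permits equal growth rates (f ≤ c·g for some c), so f(n) = O(g(n)) is true.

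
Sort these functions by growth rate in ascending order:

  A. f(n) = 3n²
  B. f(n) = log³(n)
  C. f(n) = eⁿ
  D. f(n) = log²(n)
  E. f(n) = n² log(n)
D < B < A < E < C

Comparing growth rates:
D = log²(n) is O(log² n)
B = log³(n) is O(log³ n)
A = 3n² is O(n²)
E = n² log(n) is O(n² log n)
C = eⁿ is O(eⁿ)

Therefore, the order from slowest to fastest is: D < B < A < E < C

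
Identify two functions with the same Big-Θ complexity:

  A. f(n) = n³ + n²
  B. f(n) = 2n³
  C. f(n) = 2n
A and B

Examining each function:
  A. n³ + n² is O(n³)
  B. 2n³ is O(n³)
  C. 2n is O(n)

Functions A and B both have the same complexity class.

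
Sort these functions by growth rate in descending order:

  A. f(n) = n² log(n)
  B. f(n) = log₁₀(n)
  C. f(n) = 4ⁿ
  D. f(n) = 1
C > A > B > D

Comparing growth rates:
C = 4ⁿ is O(4ⁿ)
A = n² log(n) is O(n² log n)
B = log₁₀(n) is O(log n)
D = 1 is O(1)

Therefore, the order from fastest to slowest is: C > A > B > D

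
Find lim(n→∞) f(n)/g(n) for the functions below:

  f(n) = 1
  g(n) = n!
0

Since 1 (O(1)) grows slower than n! (O(n!)),
the ratio f(n)/g(n) → 0 as n → ∞.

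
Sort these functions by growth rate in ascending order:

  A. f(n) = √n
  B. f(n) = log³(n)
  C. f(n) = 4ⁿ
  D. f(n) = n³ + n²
B < A < D < C

Comparing growth rates:
B = log³(n) is O(log³ n)
A = √n is O(√n)
D = n³ + n² is O(n³)
C = 4ⁿ is O(4ⁿ)

Therefore, the order from slowest to fastest is: B < A < D < C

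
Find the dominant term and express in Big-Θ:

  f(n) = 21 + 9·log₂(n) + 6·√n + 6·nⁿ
Θ(nⁿ)

Order the terms by growth rate: 21 ≺ 9·log₂(n) ≺ 6·√n ≺ 6·nⁿ.
The fastest-growing term 6·nⁿ dominates as n → ∞; dropping its constant factor gives Θ(nⁿ).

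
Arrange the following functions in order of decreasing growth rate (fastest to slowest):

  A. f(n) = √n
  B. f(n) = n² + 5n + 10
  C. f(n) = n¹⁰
C > B > A

Comparing growth rates:
C = n¹⁰ is O(n¹⁰)
B = n² + 5n + 10 is O(n²)
A = √n is O(√n)

Therefore, the order from fastest to slowest is: C > B > A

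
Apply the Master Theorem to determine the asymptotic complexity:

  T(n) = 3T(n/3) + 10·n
Θ(n log n)

Master Theorem: a = 3, b = 3, f(n) = 10·n.
Compute the critical exponent d = log₃(3) = 1.
Compare f(n) = Θ(n) against n^d:
  k = 1 = d, so f(n) = Θ(n^d) — Case 2.
  Work is balanced across levels: T(n) = Θ(n^d log n) = Θ(n log n).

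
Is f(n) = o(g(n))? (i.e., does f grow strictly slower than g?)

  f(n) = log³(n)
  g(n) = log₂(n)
False

f(n) = log³(n) is O(log³ n), and g(n) = log₂(n) is O(log n).
Since O(log³ n) grows faster than or equal to O(log n), f(n) = o(g(n)) is false.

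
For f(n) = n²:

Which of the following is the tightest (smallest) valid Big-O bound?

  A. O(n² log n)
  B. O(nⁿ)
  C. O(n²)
C

f(n) = n² is O(n²).
All listed options are valid Big-O bounds (upper bounds),
but O(n²) is the tightest (smallest valid bound).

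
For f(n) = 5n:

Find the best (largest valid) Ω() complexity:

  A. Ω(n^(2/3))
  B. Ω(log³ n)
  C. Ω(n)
C

f(n) = 5n is Ω(n).
All listed options are valid Big-Ω bounds (lower bounds),
but Ω(n) is the tightest (largest valid bound).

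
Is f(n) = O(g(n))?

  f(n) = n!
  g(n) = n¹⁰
False

f(n) = n! is O(n!), and g(n) = n¹⁰ is O(n¹⁰).
Since O(n!) grows faster than O(n¹⁰), f(n) = O(g(n)) is false.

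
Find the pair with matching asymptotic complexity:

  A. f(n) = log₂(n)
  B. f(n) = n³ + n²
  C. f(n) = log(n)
A and C

Examining each function:
  A. log₂(n) is O(log n)
  B. n³ + n² is O(n³)
  C. log(n) is O(log n)

Functions A and C both have the same complexity class.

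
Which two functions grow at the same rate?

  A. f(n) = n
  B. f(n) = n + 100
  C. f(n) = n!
A and B

Examining each function:
  A. n is O(n)
  B. n + 100 is O(n)
  C. n! is O(n!)

Functions A and B both have the same complexity class.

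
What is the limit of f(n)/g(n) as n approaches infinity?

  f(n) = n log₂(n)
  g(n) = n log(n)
1/log(2)

Since n log₂(n) and n log(n) have the same growth rate (O(n log n)),
the ratio converges to a constant: 1/log(2).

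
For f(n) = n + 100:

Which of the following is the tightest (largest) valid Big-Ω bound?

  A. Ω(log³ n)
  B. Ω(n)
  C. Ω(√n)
B

f(n) = n + 100 is Ω(n).
All listed options are valid Big-Ω bounds (lower bounds),
but Ω(n) is the tightest (largest valid bound).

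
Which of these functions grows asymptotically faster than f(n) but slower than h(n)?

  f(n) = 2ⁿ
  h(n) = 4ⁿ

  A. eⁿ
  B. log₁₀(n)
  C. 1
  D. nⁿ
A

We need g(n) with 2ⁿ = o(g(n)) and g(n) = o(4ⁿ), i.e. O(2ⁿ) ≺ g ≺ O(4ⁿ).
Check each option:
  A. eⁿ — O(eⁿ) is strictly between O(2ⁿ) and O(4ⁿ) ✓
  B. log₁₀(n) — O(log n) does not grow strictly faster than f(n)
  C. 1 — O(1) does not grow strictly faster than f(n)
  D. nⁿ — O(nⁿ) does not grow strictly slower than h(n)

Only option A (eⁿ) lies strictly between.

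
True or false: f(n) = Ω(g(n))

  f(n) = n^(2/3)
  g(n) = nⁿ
False

f(n) = n^(2/3) is O(n^(2/3)), and g(n) = nⁿ is O(nⁿ).
Since O(n^(2/3)) grows slower than O(nⁿ), f(n) = Ω(g(n)) is false.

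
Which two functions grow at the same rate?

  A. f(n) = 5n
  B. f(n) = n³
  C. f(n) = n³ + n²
B and C

Examining each function:
  A. 5n is O(n)
  B. n³ is O(n³)
  C. n³ + n² is O(n³)

Functions B and C both have the same complexity class.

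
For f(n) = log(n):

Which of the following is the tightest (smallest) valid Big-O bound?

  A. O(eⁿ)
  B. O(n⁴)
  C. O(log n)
C

f(n) = log(n) is O(log n).
All listed options are valid Big-O bounds (upper bounds),
but O(log n) is the tightest (smallest valid bound).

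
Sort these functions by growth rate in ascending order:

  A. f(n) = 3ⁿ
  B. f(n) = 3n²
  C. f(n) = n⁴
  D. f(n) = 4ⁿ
B < C < A < D

Comparing growth rates:
B = 3n² is O(n²)
C = n⁴ is O(n⁴)
A = 3ⁿ is O(3ⁿ)
D = 4ⁿ is O(4ⁿ)

Therefore, the order from slowest to fastest is: B < C < A < D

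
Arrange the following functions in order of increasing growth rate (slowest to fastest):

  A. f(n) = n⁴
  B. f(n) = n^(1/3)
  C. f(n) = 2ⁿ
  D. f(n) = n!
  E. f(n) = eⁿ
B < A < C < E < D

Comparing growth rates:
B = n^(1/3) is O(n^(1/3))
A = n⁴ is O(n⁴)
C = 2ⁿ is O(2ⁿ)
E = eⁿ is O(eⁿ)
D = n! is O(n!)

Therefore, the order from slowest to fastest is: B < A < C < E < D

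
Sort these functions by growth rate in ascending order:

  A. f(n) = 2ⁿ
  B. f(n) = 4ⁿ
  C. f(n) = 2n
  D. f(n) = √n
D < C < A < B

Comparing growth rates:
D = √n is O(√n)
C = 2n is O(n)
A = 2ⁿ is O(2ⁿ)
B = 4ⁿ is O(4ⁿ)

Therefore, the order from slowest to fastest is: D < C < A < B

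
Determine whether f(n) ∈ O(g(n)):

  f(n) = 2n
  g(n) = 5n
True

f(n) = 2n and g(n) = 5n are both O(n).
Big-O permits equal growth rates (f ≤ c·g for some c), so f(n) = O(g(n)) is true.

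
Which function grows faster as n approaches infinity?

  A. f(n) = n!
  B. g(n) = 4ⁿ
A

f(n) = n! is O(n!), while g(n) = 4ⁿ is O(4ⁿ).
Since O(n!) grows faster than O(4ⁿ), f(n) dominates.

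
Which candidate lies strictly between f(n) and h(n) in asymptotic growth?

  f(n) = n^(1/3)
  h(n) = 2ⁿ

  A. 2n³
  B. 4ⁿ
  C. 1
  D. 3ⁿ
A

We need g(n) with n^(1/3) = o(g(n)) and g(n) = o(2ⁿ), i.e. O(n^(1/3)) ≺ g ≺ O(2ⁿ).
Check each option:
  A. 2n³ — O(n³) is strictly between O(n^(1/3)) and O(2ⁿ) ✓
  B. 4ⁿ — O(4ⁿ) does not grow strictly slower than h(n)
  C. 1 — O(1) does not grow strictly faster than f(n)
  D. 3ⁿ — O(3ⁿ) does not grow strictly slower than h(n)

Only option A (2n³) lies strictly between.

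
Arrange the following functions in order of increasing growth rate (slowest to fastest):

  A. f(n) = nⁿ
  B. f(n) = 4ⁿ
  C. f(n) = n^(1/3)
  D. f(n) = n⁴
C < D < B < A

Comparing growth rates:
C = n^(1/3) is O(n^(1/3))
D = n⁴ is O(n⁴)
B = 4ⁿ is O(4ⁿ)
A = nⁿ is O(nⁿ)

Therefore, the order from slowest to fastest is: C < D < B < A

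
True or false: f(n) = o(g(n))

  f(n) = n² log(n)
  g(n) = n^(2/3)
False

f(n) = n² log(n) is O(n² log n), and g(n) = n^(2/3) is O(n^(2/3)).
Since O(n² log n) grows faster than or equal to O(n^(2/3)), f(n) = o(g(n)) is false.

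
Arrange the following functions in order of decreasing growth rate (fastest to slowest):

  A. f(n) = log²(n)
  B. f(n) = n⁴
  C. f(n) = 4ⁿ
C > B > A

Comparing growth rates:
C = 4ⁿ is O(4ⁿ)
B = n⁴ is O(n⁴)
A = log²(n) is O(log² n)

Therefore, the order from fastest to slowest is: C > B > A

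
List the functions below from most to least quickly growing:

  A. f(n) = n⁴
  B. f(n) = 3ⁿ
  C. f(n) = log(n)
B > A > C

Comparing growth rates:
B = 3ⁿ is O(3ⁿ)
A = n⁴ is O(n⁴)
C = log(n) is O(log n)

Therefore, the order from fastest to slowest is: B > A > C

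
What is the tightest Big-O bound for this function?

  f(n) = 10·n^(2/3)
O(n^(2/3))

The dominant term in 10·n^(2/3) is 10·n^(2/3), which is Θ(n^(2/3)).
Constants are absorbed, so the tightest bound is O(n^(2/3)).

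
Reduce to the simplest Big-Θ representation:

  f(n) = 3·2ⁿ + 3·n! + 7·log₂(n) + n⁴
Θ(n!)

Order the terms by growth rate: 7·log₂(n) ≺ n⁴ ≺ 3·2ⁿ ≺ 3·n!.
The fastest-growing term 3·n! dominates as n → ∞; dropping its constant factor gives Θ(n!).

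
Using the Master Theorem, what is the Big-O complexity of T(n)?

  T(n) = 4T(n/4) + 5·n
Θ(n log n)

Master Theorem: a = 4, b = 4, f(n) = 5·n.
Compute the critical exponent d = log₄(4) = 1.
Compare f(n) = Θ(n) against n^d:
  k = 1 = d, so f(n) = Θ(n^d) — Case 2.
  Work is balanced across levels: T(n) = Θ(n^d log n) = Θ(n log n).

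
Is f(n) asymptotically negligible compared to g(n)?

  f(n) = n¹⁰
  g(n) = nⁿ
True

f(n) = n¹⁰ is O(n¹⁰), and g(n) = nⁿ is O(nⁿ).
Since O(n¹⁰) grows strictly slower than O(nⁿ), f(n) = o(g(n)) is true.
This means lim(n→∞) f(n)/g(n) = 0.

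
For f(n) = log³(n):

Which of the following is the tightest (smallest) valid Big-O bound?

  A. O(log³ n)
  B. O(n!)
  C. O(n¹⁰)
A

f(n) = log³(n) is O(log³ n).
All listed options are valid Big-O bounds (upper bounds),
but O(log³ n) is the tightest (smallest valid bound).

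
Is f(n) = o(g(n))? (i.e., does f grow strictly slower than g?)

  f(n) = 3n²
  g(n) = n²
False

f(n) = 3n² is O(n²), and g(n) = n² is O(n²).
Since they have the same growth rate, f(n) = o(g(n)) is false.
(f = o(g) requires f to grow strictly slower, not equal.)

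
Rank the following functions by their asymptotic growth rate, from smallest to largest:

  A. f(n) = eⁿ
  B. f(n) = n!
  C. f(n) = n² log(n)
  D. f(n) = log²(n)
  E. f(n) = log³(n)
D < E < C < A < B

Comparing growth rates:
D = log²(n) is O(log² n)
E = log³(n) is O(log³ n)
C = n² log(n) is O(n² log n)
A = eⁿ is O(eⁿ)
B = n! is O(n!)

Therefore, the order from slowest to fastest is: D < E < C < A < B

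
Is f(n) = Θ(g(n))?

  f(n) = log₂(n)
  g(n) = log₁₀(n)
True

f(n) = log₂(n) and g(n) = log₁₀(n) are both O(log n).
Since they have the same asymptotic growth rate, f(n) = Θ(g(n)) is true.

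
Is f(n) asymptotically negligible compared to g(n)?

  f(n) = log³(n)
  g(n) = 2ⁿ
True

f(n) = log³(n) is O(log³ n), and g(n) = 2ⁿ is O(2ⁿ).
Since O(log³ n) grows strictly slower than O(2ⁿ), f(n) = o(g(n)) is true.
This means lim(n→∞) f(n)/g(n) = 0.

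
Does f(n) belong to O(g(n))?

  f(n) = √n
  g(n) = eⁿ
True

f(n) = √n is O(√n), and g(n) = eⁿ is O(eⁿ).
Since O(√n) ⊆ O(eⁿ) (f grows no faster than g), f(n) = O(g(n)) is true.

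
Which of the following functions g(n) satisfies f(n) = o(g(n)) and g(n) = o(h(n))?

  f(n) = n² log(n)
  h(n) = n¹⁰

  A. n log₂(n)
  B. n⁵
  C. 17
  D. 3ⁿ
B

We need g(n) with n² log(n) = o(g(n)) and g(n) = o(n¹⁰), i.e. O(n² log n) ≺ g ≺ O(n¹⁰).
Check each option:
  A. n log₂(n) — O(n log n) does not grow strictly faster than f(n)
  B. n⁵ — O(n⁵) is strictly between O(n² log n) and O(n¹⁰) ✓
  C. 17 — O(1) does not grow strictly faster than f(n)
  D. 3ⁿ — O(3ⁿ) does not grow strictly slower than h(n)

Only option B (n⁵) lies strictly between.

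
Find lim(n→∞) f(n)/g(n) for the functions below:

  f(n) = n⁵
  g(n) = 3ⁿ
0

Since n⁵ (O(n⁵)) grows slower than 3ⁿ (O(3ⁿ)),
the ratio f(n)/g(n) → 0 as n → ∞.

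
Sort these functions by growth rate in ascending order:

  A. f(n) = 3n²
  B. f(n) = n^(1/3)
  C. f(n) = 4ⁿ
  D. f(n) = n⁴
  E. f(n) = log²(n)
E < B < A < D < C

Comparing growth rates:
E = log²(n) is O(log² n)
B = n^(1/3) is O(n^(1/3))
A = 3n² is O(n²)
D = n⁴ is O(n⁴)
C = 4ⁿ is O(4ⁿ)

Therefore, the order from slowest to fastest is: E < B < A < D < C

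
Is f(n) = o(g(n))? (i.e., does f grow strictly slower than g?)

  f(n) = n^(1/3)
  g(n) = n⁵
True

f(n) = n^(1/3) is O(n^(1/3)), and g(n) = n⁵ is O(n⁵).
Since O(n^(1/3)) grows strictly slower than O(n⁵), f(n) = o(g(n)) is true.
This means lim(n→∞) f(n)/g(n) = 0.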